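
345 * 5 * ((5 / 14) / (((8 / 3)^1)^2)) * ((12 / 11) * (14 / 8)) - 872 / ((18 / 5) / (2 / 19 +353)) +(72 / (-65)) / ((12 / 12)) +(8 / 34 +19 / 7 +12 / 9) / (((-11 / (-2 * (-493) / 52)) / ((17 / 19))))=-9352483349617 / 109549440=-85372.26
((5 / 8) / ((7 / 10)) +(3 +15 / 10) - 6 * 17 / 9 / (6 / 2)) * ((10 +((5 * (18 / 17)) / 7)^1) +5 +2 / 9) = 6964991 / 269892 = 25.81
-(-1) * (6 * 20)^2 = 14400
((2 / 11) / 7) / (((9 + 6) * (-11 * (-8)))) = 0.00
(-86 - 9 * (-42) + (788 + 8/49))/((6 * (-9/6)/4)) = -211712/441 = -480.07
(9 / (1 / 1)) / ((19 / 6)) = 54 / 19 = 2.84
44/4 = 11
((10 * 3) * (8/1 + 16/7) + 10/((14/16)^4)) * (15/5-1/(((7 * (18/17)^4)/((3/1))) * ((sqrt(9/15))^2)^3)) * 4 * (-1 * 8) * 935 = -13743679151831200/992436543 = -13848421.09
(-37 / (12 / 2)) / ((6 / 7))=-259 / 36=-7.19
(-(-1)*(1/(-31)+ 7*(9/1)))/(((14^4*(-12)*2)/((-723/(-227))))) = -14701/67583348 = -0.00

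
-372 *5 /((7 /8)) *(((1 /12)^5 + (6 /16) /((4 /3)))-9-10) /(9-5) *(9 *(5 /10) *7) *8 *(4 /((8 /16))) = 721962565 /36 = 20054515.69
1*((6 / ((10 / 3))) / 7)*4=1.03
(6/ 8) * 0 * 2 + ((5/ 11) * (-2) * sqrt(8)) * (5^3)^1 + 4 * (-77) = -2500 * sqrt(2)/ 11 - 308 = -629.41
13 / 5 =2.60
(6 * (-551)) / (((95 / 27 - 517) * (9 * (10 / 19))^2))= 198911 / 693200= 0.29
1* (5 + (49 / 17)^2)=3846 / 289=13.31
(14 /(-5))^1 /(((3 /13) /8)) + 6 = -91.07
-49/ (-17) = 49/ 17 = 2.88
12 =12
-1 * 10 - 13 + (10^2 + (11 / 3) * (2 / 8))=935 / 12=77.92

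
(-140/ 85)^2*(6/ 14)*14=4704/ 289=16.28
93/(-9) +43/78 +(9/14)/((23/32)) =-111611/12558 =-8.89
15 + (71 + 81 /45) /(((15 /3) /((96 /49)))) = 7617 /175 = 43.53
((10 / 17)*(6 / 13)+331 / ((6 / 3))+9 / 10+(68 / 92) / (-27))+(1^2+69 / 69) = 115724437 / 686205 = 168.64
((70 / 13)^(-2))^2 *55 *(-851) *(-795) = 42510163839 / 960400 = 44262.98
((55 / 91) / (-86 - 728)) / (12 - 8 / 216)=-135 / 2175082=-0.00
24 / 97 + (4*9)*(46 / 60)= 13506 / 485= 27.85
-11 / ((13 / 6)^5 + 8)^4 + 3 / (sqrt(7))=-40217742840692736 / 35315097903371535234001 + 3 * sqrt(7) / 7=1.13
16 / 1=16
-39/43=-0.91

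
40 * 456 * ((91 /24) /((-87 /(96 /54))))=-1106560 /783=-1413.23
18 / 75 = 6 / 25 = 0.24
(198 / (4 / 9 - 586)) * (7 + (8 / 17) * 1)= -113157 / 44795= -2.53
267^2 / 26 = 71289 / 26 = 2741.88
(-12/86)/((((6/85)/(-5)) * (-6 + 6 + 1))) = 425/43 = 9.88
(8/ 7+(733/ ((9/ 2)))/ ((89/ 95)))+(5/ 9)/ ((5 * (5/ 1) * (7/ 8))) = 1635734/ 9345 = 175.04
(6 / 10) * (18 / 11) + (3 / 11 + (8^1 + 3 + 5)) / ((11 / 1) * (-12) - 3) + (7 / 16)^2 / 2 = 727613 / 760320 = 0.96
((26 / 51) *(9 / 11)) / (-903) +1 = 56261 / 56287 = 1.00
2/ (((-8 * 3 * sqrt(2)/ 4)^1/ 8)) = -4 * sqrt(2)/ 3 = -1.89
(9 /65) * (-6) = -54 /65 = -0.83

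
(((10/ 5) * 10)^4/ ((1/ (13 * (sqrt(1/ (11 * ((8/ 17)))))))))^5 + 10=10 + 43951586099200000000000000000000 * sqrt(374)/ 1331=638604975487756832138119700000.00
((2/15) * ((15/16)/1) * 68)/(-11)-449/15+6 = -8153/330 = -24.71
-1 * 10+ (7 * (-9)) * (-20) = 1250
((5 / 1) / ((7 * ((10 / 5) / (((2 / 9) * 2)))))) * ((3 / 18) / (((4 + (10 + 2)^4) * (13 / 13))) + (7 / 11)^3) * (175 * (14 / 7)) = 1067106275 / 74533338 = 14.32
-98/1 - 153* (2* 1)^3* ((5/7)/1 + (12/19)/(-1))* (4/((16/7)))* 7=-25424/19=-1338.11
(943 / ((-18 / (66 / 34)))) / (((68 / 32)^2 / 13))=-4315168 / 14739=-292.77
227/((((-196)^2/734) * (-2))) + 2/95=-7837523/3649520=-2.15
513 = 513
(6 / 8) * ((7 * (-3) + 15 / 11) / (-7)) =162 / 77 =2.10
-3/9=-1/3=-0.33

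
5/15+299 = 898/3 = 299.33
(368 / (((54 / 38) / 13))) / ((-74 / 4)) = -181792 / 999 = -181.97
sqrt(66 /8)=sqrt(33) /2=2.87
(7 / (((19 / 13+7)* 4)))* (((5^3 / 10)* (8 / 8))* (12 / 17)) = 1365 / 748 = 1.82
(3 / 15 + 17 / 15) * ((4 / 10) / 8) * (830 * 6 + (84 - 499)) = 913 / 3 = 304.33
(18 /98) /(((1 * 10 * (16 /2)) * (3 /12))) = 9 /980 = 0.01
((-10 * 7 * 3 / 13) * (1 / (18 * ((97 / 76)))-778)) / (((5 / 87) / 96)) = 26470784256 / 1261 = 20991898.70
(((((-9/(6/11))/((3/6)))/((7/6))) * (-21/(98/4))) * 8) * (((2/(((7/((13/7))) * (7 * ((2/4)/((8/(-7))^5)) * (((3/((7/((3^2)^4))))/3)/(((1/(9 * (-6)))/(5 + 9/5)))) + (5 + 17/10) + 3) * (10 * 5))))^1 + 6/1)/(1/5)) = 707136907964084928/121526755019117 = 5818.78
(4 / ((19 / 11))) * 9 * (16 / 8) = 792 / 19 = 41.68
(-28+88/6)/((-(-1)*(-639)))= 40/1917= 0.02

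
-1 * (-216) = 216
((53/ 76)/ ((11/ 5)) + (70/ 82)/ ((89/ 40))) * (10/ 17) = 10686925/ 25929794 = 0.41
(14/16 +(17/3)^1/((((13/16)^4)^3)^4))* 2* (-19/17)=-16220148442677034378783708768730933557159422823972046752731343/60105065969078061488459722090229929802046409283810945484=-269863.25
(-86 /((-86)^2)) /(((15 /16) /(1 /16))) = -0.00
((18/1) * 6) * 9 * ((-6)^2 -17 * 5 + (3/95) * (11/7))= -31640544/665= -47579.77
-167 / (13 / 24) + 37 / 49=-195911 / 637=-307.55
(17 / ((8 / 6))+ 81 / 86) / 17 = 2355 / 2924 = 0.81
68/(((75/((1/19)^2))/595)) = 8092/5415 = 1.49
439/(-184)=-439/184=-2.39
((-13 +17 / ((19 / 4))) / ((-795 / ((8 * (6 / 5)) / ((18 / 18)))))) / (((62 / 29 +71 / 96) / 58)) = 462455808 / 201676925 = 2.29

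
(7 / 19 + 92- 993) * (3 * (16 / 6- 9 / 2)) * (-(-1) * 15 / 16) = 352935 / 76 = 4643.88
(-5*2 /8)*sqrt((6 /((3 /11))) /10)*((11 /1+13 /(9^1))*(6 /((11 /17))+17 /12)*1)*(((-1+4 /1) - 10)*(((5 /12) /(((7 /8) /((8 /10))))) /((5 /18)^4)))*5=102404736*sqrt(55) /1375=552330.07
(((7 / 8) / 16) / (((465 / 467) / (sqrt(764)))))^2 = 2041094951 / 885657600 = 2.30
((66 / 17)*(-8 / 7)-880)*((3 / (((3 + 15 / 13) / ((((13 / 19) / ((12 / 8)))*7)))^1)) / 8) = -2223364 / 8721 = -254.94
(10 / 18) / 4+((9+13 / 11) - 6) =1711 / 396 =4.32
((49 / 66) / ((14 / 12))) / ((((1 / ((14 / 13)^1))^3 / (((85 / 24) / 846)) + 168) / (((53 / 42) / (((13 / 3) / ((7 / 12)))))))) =10816505 / 35946857232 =0.00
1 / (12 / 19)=19 / 12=1.58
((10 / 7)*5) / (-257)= -50 / 1799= -0.03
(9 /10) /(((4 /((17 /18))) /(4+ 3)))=1.49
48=48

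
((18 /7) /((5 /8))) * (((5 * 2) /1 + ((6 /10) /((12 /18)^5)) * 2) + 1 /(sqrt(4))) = 80.69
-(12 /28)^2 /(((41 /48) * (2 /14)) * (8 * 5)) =-54 /1435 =-0.04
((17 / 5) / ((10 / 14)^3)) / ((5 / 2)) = 11662 / 3125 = 3.73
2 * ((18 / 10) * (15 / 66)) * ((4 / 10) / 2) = 9 / 55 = 0.16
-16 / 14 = -8 / 7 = -1.14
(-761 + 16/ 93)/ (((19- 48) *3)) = 70757/ 8091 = 8.75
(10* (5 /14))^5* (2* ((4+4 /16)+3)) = 283203125 /33614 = 8425.15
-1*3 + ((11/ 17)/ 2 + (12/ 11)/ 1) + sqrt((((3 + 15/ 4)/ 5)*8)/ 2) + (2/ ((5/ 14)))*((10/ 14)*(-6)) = -9569/ 374 + 3*sqrt(15)/ 5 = -23.26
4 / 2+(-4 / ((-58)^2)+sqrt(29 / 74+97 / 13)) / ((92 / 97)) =154647 / 77372+97*sqrt(7267910) / 88504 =4.95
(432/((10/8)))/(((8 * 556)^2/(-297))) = -8019/1545680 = -0.01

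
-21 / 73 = -0.29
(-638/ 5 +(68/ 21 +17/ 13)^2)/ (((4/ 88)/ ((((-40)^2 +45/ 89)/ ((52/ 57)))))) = -237269533206497/ 57486702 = -4127381.20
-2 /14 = -1 /7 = -0.14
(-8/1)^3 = -512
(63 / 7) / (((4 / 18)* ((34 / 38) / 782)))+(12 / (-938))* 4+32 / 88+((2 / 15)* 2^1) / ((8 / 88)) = 2739448021 / 77385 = 35400.25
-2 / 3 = -0.67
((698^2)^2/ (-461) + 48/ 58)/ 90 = -688366437980/ 120321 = -5721083.09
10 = 10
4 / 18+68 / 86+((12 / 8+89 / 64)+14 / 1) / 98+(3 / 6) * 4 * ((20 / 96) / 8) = 3003391 / 2427264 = 1.24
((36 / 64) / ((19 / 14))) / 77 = 9 / 1672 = 0.01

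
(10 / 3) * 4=40 / 3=13.33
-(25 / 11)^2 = -625 / 121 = -5.17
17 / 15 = 1.13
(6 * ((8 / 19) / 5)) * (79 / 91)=3792 / 8645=0.44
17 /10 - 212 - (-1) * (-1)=-211.30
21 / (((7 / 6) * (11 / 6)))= 108 / 11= 9.82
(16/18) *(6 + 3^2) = 40/3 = 13.33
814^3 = 539353144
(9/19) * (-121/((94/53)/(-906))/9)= 2905089/893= 3253.18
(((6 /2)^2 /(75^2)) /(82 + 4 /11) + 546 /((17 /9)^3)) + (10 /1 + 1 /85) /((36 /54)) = 96.03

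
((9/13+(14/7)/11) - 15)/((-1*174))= 1010/12441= 0.08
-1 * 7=-7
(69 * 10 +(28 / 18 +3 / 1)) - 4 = 6215 / 9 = 690.56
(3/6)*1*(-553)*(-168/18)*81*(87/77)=2597994/11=236181.27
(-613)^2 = 375769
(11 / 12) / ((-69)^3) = -11 / 3942108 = -0.00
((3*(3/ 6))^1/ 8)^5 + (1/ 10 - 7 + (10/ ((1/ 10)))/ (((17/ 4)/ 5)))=9870790831/ 89128960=110.75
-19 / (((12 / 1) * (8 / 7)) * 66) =-0.02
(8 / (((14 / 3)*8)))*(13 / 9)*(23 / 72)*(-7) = -299 / 432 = -0.69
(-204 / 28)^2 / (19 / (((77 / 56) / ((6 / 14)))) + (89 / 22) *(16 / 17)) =5.46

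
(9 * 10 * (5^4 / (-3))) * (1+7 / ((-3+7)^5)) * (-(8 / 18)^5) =6443750 / 19683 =327.38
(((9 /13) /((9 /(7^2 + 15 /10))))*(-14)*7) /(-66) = 4949 /858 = 5.77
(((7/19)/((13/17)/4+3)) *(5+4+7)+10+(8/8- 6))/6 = 1.14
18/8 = 9/4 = 2.25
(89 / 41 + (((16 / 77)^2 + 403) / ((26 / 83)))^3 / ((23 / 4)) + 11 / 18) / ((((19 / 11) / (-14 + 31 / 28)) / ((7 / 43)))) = -450110302.41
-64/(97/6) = -384/97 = -3.96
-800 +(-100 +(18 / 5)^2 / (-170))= -1912662 / 2125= -900.08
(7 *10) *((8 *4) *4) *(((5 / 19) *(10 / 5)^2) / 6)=89600 / 57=1571.93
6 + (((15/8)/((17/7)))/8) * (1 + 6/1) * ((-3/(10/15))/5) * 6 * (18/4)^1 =-22665/2176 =-10.42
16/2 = 8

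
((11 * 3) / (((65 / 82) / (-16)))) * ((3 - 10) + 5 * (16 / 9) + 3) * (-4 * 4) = 10160128 / 195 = 52103.22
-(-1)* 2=2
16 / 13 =1.23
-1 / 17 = -0.06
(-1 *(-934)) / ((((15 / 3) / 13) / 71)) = 862082 / 5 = 172416.40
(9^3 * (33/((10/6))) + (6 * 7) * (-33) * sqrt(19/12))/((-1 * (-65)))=72171/325 - 231 * sqrt(57)/65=195.23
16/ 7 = 2.29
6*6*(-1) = -36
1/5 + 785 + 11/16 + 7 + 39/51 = 1079367/1360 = 793.65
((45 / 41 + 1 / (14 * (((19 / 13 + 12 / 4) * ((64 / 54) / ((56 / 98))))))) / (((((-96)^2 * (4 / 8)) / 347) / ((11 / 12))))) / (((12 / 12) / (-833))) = -63.55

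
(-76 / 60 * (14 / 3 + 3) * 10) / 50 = -437 / 225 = -1.94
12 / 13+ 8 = 116 / 13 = 8.92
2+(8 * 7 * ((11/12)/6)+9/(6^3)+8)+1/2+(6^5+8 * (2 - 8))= 557791/72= 7747.10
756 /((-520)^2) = 189 /67600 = 0.00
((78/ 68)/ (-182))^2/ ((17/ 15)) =135/ 3851792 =0.00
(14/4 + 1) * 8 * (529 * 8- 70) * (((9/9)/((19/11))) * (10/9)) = 1831280/19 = 96383.16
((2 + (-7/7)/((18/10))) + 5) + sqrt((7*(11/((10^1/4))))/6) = sqrt(1155)/15 + 58/9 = 8.71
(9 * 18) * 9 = 1458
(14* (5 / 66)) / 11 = 35 / 363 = 0.10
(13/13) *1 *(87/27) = 29/9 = 3.22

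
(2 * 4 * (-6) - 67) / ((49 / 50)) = -117.35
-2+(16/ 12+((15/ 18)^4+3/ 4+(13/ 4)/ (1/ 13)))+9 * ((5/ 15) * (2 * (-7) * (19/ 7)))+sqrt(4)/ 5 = -458683/ 6480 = -70.78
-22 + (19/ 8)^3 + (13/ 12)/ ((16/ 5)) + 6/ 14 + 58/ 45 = -1055983/ 161280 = -6.55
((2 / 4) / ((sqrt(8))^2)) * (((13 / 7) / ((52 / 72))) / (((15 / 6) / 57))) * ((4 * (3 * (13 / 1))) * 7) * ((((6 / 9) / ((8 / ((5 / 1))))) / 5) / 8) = 6669 / 160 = 41.68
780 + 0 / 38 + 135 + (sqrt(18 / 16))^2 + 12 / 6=7345 / 8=918.12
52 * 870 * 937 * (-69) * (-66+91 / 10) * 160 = 26628305258880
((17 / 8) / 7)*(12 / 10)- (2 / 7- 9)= 1271 / 140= 9.08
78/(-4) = -19.50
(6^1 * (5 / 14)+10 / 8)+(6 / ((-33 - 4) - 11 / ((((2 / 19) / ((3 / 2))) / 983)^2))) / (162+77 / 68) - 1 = 25666890350856869 / 10726461639240452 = 2.39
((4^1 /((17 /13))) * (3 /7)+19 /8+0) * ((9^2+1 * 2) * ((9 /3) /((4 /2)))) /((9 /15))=1456235 /1904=764.83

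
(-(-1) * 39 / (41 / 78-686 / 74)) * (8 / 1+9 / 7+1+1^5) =-8891766 / 176659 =-50.33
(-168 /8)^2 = 441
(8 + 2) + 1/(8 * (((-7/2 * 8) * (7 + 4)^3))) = 2981439/298144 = 10.00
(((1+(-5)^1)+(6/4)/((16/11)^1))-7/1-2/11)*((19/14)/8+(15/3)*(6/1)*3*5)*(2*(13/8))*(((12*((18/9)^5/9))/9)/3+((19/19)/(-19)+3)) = -67238.72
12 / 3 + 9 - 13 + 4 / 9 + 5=49 / 9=5.44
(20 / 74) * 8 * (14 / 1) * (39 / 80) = 546 / 37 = 14.76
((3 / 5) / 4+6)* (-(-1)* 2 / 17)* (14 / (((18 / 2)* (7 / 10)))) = 82 / 51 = 1.61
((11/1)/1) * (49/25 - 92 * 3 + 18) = -70411/25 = -2816.44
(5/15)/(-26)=-1/78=-0.01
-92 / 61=-1.51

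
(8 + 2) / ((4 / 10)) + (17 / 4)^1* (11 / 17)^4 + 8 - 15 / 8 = 1252619 / 39304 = 31.87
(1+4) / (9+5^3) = 5 / 134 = 0.04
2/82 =1/41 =0.02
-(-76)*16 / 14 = 608 / 7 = 86.86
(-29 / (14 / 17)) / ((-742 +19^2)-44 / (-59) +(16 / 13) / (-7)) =378131 / 4085058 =0.09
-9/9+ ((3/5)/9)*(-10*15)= -11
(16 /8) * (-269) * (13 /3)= -6994 /3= -2331.33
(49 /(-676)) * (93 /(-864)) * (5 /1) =7595 /194688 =0.04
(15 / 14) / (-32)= -15 / 448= -0.03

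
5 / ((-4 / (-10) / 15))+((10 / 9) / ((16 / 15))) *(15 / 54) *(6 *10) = 7375 / 36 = 204.86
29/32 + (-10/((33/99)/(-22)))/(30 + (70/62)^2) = 4233583/192352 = 22.01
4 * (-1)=-4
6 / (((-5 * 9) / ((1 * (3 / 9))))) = -2 / 45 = -0.04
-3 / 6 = -1 / 2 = -0.50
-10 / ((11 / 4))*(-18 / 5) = 144 / 11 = 13.09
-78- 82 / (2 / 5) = -283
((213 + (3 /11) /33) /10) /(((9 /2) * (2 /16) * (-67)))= -206192 /364815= -0.57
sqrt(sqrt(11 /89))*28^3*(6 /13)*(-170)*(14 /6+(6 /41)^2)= -88631200000*11^(1 /4)*89^(3 /4) /1944917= -2404784.88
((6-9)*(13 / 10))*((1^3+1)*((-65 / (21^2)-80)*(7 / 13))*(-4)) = -28276 / 21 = -1346.48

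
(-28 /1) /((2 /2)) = -28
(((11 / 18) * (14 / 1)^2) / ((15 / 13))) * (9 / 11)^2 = 3822 / 55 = 69.49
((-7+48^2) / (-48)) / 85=-2297 / 4080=-0.56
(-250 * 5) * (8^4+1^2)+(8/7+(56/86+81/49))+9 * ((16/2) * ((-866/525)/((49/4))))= -1888335210073/368725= -5121256.25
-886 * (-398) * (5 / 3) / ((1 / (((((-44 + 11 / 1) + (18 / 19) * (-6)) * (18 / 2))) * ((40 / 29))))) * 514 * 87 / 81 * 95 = -14802148013333.33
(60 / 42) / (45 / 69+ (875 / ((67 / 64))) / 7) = 3082 / 259007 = 0.01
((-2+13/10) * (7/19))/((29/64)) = -1568/2755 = -0.57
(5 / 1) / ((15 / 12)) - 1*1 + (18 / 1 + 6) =27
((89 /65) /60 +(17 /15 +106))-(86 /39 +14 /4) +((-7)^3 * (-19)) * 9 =58754.45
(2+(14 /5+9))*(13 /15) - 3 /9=872 /75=11.63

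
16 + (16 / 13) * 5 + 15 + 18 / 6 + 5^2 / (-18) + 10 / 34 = 155377 / 3978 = 39.06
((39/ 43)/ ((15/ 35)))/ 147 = 13/ 903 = 0.01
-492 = -492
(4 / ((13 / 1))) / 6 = 2 / 39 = 0.05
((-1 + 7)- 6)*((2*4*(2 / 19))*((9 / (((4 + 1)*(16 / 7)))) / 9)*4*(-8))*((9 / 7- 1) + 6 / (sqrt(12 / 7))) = 0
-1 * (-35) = 35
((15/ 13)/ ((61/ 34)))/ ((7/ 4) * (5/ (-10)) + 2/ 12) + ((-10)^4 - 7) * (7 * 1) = 55470423/ 793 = 69950.09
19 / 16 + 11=195 / 16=12.19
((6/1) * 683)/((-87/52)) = -71032/29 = -2449.38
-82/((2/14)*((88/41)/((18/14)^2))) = -136161/308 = -442.08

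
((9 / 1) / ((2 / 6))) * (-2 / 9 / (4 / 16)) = -24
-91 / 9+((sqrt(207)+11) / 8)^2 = -359 / 72+33 * sqrt(23) / 32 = -0.04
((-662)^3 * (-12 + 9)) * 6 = 5222115504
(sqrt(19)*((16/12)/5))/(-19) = -0.06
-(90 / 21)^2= -18.37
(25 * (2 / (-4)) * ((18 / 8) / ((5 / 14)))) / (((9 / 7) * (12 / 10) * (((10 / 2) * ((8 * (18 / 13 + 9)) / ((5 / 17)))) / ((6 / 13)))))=-245 / 14688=-0.02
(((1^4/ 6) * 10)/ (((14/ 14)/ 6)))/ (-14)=-5/ 7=-0.71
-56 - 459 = -515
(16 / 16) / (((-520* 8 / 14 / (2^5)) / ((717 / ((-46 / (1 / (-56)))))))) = -717 / 23920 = -0.03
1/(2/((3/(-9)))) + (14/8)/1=19/12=1.58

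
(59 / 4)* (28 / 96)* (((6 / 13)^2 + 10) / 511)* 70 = 1782095 / 296088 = 6.02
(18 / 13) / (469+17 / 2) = 36 / 12415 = 0.00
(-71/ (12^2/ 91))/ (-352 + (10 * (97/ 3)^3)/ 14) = -135681/ 71949392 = -0.00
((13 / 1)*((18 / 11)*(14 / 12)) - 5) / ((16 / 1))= 109 / 88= 1.24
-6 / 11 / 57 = -2 / 209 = -0.01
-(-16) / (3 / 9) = 48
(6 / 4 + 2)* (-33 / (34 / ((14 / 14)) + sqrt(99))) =-561 / 151 + 99* sqrt(11) / 302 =-2.63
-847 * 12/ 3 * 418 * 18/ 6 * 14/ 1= -59479728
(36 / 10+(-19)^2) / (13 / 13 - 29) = -1823 / 140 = -13.02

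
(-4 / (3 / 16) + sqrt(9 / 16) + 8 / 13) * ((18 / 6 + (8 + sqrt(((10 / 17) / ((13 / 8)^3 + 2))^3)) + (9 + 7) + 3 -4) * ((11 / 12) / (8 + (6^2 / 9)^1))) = -34265 / 864 -87718400 * sqrt(273785) / 1052413496199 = -39.70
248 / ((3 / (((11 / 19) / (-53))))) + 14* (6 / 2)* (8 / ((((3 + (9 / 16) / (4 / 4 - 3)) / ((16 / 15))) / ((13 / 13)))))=19116616 / 146015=130.92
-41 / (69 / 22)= -902 / 69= -13.07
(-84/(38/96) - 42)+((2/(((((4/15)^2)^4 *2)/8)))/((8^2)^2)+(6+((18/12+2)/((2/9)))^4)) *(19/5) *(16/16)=745570272495849/3187671040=233891.85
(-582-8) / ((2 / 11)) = -3245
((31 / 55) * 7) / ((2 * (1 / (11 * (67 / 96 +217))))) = 4535083 / 960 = 4724.04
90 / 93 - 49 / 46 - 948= -1351987 / 1426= -948.10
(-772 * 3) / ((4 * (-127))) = 4.56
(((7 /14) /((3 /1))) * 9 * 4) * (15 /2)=45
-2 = -2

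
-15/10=-3/2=-1.50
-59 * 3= -177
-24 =-24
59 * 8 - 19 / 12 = 5645 / 12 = 470.42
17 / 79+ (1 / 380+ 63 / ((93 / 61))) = 38658329 / 930620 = 41.54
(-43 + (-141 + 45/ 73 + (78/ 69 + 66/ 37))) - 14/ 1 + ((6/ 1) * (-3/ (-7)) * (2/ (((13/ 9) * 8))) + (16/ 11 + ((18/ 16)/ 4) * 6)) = -190.88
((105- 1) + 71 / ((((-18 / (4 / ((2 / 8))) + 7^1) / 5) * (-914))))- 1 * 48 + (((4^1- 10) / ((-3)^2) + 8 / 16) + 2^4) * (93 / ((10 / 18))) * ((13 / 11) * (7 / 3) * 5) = 17295224703 / 472538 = 36600.71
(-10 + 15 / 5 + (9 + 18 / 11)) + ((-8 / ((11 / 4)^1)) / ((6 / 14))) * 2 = -328 / 33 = -9.94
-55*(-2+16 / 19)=1210 / 19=63.68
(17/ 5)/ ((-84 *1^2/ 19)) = -323/ 420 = -0.77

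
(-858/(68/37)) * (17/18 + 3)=-1841.48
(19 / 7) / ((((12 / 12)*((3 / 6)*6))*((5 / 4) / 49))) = 532 / 15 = 35.47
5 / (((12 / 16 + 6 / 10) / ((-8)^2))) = 6400 / 27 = 237.04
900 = 900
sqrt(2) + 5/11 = 1.87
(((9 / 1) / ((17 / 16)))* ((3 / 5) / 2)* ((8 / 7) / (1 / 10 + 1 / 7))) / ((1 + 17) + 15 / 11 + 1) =1188 / 2023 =0.59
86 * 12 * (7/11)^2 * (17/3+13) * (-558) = -526716288/121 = -4353027.17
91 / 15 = 6.07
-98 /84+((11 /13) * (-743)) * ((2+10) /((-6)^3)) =3950 /117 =33.76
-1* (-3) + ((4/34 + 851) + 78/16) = 116823/136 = 858.99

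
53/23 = 2.30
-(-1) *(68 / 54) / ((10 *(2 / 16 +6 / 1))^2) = 544 / 1620675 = 0.00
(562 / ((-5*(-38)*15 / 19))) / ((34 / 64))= 8992 / 1275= 7.05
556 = 556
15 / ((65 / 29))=87 / 13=6.69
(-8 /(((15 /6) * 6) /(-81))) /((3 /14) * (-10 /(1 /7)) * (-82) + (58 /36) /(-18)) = 69984 /1992455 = 0.04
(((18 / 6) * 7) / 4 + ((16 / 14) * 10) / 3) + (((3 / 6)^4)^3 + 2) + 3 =1209365 / 86016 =14.06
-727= -727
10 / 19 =0.53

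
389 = 389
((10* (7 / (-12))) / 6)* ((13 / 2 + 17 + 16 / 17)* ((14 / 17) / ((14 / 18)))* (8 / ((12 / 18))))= -87255 / 289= -301.92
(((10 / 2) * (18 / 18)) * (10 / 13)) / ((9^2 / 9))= 50 / 117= 0.43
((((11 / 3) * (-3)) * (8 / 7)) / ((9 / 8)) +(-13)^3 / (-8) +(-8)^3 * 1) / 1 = -125269 / 504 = -248.55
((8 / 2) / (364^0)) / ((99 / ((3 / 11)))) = 4 / 363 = 0.01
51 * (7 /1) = 357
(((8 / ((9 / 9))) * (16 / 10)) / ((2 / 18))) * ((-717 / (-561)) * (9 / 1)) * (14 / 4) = 4336416 / 935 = 4637.88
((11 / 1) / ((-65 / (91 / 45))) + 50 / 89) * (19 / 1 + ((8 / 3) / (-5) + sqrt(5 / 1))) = 4397 * sqrt(5) / 20025 + 1217969 / 300375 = 4.55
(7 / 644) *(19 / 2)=19 / 184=0.10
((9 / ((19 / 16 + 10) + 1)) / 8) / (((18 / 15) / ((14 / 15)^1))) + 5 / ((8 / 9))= 8887 / 1560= 5.70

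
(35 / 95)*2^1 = 14 / 19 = 0.74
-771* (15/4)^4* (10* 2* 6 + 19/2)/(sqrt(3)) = -3369751875* sqrt(3)/512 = -11399573.16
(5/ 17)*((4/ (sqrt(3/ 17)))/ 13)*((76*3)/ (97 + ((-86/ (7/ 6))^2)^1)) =74480*sqrt(51)/ 59892989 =0.01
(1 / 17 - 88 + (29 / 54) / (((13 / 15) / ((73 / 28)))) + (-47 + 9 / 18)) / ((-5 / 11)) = 162741161 / 556920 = 292.22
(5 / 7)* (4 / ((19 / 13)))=260 / 133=1.95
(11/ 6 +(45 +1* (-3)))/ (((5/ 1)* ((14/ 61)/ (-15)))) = -16043/ 28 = -572.96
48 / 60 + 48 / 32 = 23 / 10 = 2.30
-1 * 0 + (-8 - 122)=-130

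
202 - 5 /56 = 11307 /56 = 201.91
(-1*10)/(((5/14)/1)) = -28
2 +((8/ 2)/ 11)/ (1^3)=26/ 11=2.36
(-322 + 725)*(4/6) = 268.67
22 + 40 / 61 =1382 / 61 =22.66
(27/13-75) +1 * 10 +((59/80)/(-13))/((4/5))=-52411/832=-62.99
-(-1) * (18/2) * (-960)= -8640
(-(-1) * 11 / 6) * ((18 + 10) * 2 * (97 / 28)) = 355.67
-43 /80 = -0.54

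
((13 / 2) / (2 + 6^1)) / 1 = 13 / 16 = 0.81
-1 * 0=0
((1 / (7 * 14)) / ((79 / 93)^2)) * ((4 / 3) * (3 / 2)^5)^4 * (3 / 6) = 372311089929 / 5010374656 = 74.31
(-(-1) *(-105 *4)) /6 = -70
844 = 844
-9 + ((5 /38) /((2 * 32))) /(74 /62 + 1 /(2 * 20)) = -4133321 /459344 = -9.00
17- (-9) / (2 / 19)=205 / 2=102.50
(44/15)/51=44/765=0.06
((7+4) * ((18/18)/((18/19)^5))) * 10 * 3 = 136185445/314928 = 432.43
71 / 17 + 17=360 / 17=21.18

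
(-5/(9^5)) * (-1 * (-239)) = -1195/59049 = -0.02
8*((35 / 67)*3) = 840 / 67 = 12.54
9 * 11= 99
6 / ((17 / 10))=3.53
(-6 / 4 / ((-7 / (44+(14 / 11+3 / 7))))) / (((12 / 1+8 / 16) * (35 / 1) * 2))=10557 / 943250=0.01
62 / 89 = 0.70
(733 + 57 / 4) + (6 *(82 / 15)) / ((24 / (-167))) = 31141 / 60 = 519.02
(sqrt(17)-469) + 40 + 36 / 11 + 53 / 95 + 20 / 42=-9319892 / 21945 + sqrt(17)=-420.57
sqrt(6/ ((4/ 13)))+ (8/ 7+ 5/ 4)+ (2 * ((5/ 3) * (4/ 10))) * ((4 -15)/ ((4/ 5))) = -1339/ 84+ sqrt(78)/ 2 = -11.52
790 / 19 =41.58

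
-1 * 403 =-403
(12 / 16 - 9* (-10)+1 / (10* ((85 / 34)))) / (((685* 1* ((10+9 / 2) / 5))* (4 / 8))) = 9079 / 99325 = 0.09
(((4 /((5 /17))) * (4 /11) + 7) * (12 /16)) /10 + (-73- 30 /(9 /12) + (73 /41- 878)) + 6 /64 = -356553331 /360800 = -988.23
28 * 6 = 168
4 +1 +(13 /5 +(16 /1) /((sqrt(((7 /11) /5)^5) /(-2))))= 38 /5 - 96800 * sqrt(385) /343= -5529.87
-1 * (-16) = 16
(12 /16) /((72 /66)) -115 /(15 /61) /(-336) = 131 /63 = 2.08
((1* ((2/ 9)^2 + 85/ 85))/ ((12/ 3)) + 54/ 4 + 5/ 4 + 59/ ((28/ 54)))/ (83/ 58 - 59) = -4235653/ 1893213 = -2.24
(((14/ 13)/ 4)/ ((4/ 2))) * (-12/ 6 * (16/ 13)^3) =-14336/ 28561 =-0.50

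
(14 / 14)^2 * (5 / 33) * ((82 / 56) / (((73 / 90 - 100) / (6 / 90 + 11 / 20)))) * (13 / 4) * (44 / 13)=-7585 / 499912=-0.02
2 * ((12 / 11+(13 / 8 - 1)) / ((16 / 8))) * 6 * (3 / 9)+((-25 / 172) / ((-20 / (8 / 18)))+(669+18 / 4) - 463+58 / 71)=129816265 / 604494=214.75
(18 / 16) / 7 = 9 / 56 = 0.16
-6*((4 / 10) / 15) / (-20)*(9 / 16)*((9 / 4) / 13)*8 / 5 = 81 / 65000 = 0.00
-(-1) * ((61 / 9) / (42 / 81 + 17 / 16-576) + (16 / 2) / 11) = 177544 / 248149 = 0.72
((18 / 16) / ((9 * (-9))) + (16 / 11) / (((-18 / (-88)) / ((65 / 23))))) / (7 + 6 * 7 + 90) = 33257 / 230184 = 0.14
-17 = -17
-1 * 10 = -10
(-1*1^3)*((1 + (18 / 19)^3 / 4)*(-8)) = 66536 / 6859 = 9.70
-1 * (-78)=78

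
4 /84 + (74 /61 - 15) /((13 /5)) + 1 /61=-87239 /16653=-5.24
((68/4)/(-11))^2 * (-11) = -289/11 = -26.27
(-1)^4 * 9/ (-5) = -9/ 5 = -1.80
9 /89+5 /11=544 /979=0.56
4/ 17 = 0.24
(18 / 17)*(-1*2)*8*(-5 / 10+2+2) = -1008 / 17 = -59.29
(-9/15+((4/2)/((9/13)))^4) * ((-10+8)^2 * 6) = 18121576/10935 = 1657.21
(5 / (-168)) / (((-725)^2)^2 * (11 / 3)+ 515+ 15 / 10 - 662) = -5 / 170189490600556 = -0.00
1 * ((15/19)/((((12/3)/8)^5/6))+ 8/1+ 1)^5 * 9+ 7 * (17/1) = 2379323794012018040/2476099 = 960916261430.59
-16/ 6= -8/ 3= -2.67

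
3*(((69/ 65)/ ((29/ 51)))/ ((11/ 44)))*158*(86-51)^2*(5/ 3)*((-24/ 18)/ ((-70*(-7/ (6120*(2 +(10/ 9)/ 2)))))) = -115944950400/ 377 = -307546287.53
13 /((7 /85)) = 157.86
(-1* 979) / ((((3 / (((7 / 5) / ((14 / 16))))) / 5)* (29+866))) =-7832 / 2685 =-2.92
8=8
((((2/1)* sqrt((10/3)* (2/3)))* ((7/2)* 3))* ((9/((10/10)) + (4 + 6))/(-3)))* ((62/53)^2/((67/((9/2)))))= -1533756* sqrt(5)/188203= -18.22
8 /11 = 0.73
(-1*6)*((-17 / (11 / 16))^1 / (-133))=-1632 / 1463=-1.12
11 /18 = 0.61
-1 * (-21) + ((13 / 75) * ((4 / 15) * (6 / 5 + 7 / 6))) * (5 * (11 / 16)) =577153 / 27000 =21.38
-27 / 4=-6.75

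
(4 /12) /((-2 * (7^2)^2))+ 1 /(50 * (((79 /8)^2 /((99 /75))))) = 11312111 /56192403750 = 0.00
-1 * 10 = -10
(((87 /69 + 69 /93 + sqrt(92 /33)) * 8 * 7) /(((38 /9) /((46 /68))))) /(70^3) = 69 * sqrt(759) /43524250 + 27 /515375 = 0.00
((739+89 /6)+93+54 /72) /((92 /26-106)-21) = -132223 /19260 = -6.87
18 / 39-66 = -852 / 13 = -65.54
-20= -20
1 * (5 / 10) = 1 / 2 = 0.50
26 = 26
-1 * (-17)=17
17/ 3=5.67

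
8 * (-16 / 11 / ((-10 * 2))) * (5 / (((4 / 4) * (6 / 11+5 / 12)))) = 3.02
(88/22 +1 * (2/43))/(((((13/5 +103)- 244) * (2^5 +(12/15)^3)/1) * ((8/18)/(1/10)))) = -97875/483713536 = -0.00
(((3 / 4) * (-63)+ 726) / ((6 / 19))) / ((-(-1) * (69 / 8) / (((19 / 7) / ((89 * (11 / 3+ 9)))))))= 17195 / 28658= 0.60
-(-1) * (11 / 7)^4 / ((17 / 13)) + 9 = 557686 / 40817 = 13.66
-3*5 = -15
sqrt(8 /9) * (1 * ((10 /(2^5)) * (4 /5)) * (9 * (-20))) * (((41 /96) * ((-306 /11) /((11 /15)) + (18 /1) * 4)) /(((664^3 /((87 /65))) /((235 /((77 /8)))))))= -1727622945 * sqrt(2) /35458771572224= -0.00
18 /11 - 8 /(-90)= 854 /495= 1.73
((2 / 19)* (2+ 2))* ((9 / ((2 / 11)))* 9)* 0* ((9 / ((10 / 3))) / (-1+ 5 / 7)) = 0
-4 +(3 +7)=6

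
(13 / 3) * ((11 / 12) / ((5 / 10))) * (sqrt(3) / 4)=143 * sqrt(3) / 72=3.44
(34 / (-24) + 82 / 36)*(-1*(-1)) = 0.86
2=2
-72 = -72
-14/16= -7/8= -0.88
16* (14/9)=224/9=24.89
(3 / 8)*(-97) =-291 / 8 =-36.38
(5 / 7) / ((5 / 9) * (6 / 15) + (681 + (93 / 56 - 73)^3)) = -1128960 / 572765997179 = -0.00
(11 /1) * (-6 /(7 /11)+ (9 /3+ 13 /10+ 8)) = 2211 /70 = 31.59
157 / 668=0.24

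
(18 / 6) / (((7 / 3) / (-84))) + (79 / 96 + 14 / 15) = -16999 / 160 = -106.24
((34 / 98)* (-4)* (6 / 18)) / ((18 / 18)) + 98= 97.54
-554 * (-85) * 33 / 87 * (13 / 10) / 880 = 61217 / 2320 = 26.39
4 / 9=0.44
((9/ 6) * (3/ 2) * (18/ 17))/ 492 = 27/ 5576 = 0.00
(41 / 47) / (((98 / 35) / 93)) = 19065 / 658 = 28.97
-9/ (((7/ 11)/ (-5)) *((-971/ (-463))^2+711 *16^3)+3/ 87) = 615453399/ 25346510623724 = 0.00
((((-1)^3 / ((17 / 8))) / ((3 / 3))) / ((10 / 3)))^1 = -12 / 85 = -0.14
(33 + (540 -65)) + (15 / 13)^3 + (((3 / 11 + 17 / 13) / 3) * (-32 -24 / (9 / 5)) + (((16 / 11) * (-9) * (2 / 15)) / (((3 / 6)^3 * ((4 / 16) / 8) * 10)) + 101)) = 2947006076 / 5437575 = 541.97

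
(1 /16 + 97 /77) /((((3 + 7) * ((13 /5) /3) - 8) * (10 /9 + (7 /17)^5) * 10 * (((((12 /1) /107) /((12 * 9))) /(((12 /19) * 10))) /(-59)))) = -10644591729534381 /167950445432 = -63379.36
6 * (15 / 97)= 90 / 97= 0.93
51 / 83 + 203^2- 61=3415335 / 83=41148.61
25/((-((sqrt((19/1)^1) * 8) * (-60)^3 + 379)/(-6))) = -259200000 * sqrt(19)/56733695856359 - 56850/56733695856359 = -0.00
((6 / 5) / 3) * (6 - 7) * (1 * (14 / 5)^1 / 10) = -0.11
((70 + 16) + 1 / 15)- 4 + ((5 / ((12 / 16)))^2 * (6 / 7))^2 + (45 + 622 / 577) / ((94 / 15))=1540.67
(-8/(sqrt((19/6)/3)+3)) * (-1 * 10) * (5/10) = 9.93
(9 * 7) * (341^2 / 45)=813967 / 5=162793.40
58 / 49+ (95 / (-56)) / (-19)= 499 / 392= 1.27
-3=-3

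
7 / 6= 1.17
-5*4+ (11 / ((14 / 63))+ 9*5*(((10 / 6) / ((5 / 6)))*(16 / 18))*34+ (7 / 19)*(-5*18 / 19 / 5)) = 1984887 / 722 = 2749.15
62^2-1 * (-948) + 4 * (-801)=1588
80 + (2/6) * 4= 244/3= 81.33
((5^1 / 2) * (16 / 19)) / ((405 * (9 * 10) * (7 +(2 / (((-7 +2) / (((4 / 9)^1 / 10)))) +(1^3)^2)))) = 5 / 691011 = 0.00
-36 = -36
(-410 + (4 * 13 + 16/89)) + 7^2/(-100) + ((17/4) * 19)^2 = 219376181/35600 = 6162.25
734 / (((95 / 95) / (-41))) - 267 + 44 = -30317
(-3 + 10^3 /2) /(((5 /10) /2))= 1988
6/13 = 0.46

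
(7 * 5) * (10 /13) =350 /13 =26.92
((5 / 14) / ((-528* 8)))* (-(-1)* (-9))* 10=75 / 9856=0.01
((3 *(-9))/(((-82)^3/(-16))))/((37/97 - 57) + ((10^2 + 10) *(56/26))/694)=3938103/282863638412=0.00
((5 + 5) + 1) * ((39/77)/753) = 13/1757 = 0.01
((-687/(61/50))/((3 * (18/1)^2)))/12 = -5725/118584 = -0.05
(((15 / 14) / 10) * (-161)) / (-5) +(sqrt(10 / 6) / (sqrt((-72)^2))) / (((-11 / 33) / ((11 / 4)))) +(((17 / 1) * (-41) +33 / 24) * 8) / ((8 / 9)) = -250287 / 40 - 11 * sqrt(15) / 288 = -6257.32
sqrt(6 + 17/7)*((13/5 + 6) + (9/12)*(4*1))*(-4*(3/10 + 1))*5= -1508*sqrt(413)/35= -875.61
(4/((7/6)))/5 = 24/35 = 0.69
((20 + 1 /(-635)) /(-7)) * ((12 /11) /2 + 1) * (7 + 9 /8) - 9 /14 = -2856771 /78232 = -36.52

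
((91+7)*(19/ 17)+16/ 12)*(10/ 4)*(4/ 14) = 28270/ 357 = 79.19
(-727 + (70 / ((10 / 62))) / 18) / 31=-22.67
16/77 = 0.21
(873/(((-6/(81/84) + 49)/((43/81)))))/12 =4171/4620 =0.90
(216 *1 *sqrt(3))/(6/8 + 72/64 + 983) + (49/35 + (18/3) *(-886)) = -26573/5 + 1728 *sqrt(3)/7879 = -5314.22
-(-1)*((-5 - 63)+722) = 654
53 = 53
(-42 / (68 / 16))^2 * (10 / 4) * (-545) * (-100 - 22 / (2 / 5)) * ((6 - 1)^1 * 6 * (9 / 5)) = 321870024000 / 289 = 1113737107.27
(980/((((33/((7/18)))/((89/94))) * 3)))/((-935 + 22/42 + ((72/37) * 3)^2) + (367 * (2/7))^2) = 10238908435/28357325074188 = 0.00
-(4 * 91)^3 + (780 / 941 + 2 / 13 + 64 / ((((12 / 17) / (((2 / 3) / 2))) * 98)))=-260181075464242 / 5394753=-48228542.71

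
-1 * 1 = -1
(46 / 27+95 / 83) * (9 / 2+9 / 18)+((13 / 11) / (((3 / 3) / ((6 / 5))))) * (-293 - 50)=-58200389 / 123255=-472.19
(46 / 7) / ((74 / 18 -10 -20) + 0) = -0.25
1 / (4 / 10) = 5 / 2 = 2.50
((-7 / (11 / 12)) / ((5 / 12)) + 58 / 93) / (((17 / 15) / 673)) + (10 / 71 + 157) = -4262264653 / 411587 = -10355.68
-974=-974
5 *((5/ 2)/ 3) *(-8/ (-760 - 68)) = 25/ 621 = 0.04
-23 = -23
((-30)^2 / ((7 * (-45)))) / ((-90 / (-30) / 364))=-1040 / 3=-346.67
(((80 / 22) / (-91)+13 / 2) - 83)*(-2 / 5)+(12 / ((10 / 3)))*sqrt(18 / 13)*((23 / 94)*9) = 5589*sqrt(26) / 3055+153233 / 5005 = 39.94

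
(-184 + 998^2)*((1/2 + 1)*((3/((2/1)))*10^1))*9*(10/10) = 201653550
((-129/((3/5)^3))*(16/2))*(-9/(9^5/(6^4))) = 688000/729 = 943.76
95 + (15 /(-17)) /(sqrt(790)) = 95-3 * sqrt(790) /2686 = 94.97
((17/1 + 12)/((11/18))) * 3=1566/11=142.36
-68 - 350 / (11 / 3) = -1798 / 11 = -163.45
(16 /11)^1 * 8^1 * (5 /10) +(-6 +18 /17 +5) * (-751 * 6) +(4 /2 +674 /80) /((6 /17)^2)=-15757463 /89760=-175.55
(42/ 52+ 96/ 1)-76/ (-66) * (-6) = 25711/ 286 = 89.90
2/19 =0.11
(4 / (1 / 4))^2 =256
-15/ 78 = -5/ 26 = -0.19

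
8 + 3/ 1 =11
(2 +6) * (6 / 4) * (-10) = -120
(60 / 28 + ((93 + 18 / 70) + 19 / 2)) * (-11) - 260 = -14139 / 10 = -1413.90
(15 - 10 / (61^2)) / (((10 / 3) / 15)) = 502245 / 7442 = 67.49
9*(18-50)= -288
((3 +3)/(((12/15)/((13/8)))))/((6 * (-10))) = -13/64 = -0.20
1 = 1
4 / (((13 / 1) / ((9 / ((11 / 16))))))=576 / 143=4.03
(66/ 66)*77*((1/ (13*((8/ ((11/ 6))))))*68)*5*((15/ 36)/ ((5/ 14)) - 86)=-36645455/ 936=-39151.13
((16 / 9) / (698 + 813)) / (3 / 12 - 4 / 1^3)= -64 / 203985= -0.00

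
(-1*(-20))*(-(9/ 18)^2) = -5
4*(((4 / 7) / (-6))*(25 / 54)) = -100 / 567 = -0.18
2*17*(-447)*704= -10699392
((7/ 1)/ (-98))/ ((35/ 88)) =-44/ 245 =-0.18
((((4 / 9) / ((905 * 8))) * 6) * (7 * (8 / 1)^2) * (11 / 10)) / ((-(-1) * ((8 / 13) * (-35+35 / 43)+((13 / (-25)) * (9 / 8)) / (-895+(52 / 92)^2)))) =-1738380740096 / 201477267360153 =-0.01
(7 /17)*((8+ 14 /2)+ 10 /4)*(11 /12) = 2695 /408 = 6.61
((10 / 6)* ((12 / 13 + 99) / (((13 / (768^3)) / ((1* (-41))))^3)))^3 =-114514669949292274628745900000000000000000000000000000000000000000000000000000000000000000.00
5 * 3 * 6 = 90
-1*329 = -329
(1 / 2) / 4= 0.12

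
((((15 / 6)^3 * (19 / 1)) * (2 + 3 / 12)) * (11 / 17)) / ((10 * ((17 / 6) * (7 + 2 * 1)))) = 15675 / 9248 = 1.69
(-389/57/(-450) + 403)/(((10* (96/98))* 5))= 506529611/61560000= 8.23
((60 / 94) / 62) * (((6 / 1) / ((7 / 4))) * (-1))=-360 / 10199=-0.04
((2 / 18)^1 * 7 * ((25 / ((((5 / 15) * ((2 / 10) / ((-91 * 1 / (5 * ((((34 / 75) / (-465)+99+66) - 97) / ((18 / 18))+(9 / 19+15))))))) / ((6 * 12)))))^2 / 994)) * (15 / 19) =145318569289892578125 / 6787862313269248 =21408.59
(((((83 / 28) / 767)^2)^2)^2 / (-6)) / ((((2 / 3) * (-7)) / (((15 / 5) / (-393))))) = -2252292232139041 / 165980278640833592420564094286560493568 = -0.00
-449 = -449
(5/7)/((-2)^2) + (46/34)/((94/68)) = 1523/1316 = 1.16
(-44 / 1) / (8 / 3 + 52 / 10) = -330 / 59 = -5.59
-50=-50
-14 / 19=-0.74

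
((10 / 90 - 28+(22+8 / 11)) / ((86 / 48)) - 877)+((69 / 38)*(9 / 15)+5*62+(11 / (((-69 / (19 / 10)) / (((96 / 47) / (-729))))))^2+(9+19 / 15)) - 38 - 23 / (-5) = -165180089851686747461 / 279055888083289350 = -591.92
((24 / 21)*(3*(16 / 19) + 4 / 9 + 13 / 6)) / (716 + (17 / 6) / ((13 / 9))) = 26104 / 3192057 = 0.01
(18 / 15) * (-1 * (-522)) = 3132 / 5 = 626.40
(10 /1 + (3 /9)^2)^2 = 8281 /81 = 102.23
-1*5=-5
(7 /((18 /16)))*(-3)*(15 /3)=-280 /3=-93.33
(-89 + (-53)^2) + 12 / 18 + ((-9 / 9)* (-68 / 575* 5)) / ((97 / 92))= 3959386 / 1455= 2721.23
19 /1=19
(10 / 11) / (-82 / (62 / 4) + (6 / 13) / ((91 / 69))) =-0.18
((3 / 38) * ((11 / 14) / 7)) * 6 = 99 / 1862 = 0.05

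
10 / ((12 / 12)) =10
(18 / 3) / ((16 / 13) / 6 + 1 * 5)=234 / 203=1.15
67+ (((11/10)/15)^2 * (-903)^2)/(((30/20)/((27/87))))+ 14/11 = 388993543/398750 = 975.53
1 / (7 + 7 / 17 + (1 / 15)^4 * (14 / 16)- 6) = 0.71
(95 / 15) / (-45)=-19 / 135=-0.14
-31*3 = -93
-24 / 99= -8 / 33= -0.24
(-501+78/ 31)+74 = -13159/ 31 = -424.48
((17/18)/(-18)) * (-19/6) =323/1944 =0.17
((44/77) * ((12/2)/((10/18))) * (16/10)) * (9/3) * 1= 5184/175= 29.62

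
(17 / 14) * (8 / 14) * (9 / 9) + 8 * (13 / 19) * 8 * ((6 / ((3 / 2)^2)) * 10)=3263378 / 2793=1168.41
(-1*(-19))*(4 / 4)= 19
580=580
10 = 10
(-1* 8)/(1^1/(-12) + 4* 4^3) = -96/3071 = -0.03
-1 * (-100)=100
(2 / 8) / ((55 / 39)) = 39 / 220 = 0.18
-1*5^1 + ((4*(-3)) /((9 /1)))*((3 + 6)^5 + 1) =-236215 /3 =-78738.33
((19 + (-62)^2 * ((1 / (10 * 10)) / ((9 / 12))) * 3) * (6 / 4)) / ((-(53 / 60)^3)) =-55974240 / 148877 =-375.98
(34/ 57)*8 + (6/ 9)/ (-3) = 778/ 171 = 4.55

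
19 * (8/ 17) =152/ 17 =8.94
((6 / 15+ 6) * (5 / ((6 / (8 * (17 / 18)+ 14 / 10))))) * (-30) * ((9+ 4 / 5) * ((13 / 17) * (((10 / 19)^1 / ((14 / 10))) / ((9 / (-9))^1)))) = 11735360 / 2907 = 4036.93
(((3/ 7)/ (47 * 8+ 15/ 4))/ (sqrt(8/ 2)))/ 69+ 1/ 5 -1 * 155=-189288656/ 1222795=-154.80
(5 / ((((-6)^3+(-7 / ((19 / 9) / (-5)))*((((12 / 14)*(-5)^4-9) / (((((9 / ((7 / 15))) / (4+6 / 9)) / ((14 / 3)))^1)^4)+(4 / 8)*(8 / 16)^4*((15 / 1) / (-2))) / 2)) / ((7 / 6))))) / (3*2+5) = 229008555720000 / 2971662541814463871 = 0.00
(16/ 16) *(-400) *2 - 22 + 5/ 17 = -13969/ 17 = -821.71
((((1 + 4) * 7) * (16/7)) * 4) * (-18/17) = -5760/17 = -338.82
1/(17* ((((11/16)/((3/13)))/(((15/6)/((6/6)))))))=0.05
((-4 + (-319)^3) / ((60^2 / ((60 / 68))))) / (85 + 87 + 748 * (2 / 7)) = -20.63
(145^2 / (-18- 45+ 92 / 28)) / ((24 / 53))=-7800275 / 10032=-777.54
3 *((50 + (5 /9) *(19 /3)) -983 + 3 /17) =-426551 /153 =-2787.92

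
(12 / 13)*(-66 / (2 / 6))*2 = -4752 / 13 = -365.54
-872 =-872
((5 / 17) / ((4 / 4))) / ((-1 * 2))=-5 / 34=-0.15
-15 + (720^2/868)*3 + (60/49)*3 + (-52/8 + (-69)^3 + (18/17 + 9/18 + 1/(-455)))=-548420654909/1678495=-326733.56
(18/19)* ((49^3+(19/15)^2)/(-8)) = -13235693/950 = -13932.31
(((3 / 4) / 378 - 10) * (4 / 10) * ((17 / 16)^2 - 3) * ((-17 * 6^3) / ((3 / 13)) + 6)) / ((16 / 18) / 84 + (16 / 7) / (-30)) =57588014979 / 31744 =1814138.58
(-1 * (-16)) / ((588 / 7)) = 4 / 21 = 0.19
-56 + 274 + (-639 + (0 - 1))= -422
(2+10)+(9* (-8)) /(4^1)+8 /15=-82 /15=-5.47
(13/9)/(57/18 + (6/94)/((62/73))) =0.45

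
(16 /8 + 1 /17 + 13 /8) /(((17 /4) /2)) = 501 /289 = 1.73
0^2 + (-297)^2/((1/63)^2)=350101521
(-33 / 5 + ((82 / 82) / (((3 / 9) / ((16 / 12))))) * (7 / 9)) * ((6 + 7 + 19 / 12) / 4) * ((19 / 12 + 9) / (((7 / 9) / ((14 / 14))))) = -99695 / 576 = -173.08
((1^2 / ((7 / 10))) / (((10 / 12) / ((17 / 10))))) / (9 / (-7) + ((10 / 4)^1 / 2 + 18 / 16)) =816 / 305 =2.68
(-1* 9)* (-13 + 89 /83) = 8910 /83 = 107.35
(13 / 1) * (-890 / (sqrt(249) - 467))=1157 * sqrt(249) / 21784 + 540319 / 21784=25.64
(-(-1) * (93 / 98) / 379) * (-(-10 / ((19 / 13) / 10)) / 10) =6045 / 352849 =0.02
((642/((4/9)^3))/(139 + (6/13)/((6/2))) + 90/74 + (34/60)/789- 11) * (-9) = -40153266953/104316320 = -384.92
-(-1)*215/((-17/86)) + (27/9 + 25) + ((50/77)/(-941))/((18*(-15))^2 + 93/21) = -95157805365384/89801415077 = -1059.65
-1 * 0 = 0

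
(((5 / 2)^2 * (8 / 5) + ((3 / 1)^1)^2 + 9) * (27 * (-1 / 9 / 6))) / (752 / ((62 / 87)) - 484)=-217 / 8854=-0.02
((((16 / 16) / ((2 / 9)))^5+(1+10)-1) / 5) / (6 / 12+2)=148.42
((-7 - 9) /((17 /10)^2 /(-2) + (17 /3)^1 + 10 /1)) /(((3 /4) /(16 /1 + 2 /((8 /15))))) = -252800 /8533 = -29.63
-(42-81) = 39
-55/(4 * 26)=-55/104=-0.53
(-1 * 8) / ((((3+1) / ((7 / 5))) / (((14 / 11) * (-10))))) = 392 / 11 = 35.64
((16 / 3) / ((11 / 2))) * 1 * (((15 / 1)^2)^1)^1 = 2400 / 11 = 218.18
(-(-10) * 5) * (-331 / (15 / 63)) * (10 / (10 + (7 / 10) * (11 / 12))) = -83412000 / 1277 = -65318.72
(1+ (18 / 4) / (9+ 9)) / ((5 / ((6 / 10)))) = 3 / 20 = 0.15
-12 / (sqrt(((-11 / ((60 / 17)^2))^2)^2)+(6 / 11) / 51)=-29082240000 / 1915749667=-15.18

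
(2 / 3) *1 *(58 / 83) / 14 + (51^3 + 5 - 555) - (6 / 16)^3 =117889028651 / 892416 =132100.98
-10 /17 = -0.59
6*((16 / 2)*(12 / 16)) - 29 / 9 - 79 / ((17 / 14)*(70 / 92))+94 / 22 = -407752 / 8415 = -48.46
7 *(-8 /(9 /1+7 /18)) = -5.96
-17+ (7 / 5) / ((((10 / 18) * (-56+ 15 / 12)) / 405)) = -35.64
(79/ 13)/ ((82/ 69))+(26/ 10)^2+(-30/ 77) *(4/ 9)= 72029099/ 6156150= 11.70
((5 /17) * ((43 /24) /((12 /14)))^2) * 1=453005 /352512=1.29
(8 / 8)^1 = 1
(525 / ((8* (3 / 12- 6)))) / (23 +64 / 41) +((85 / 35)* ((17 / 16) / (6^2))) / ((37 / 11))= -1531963981 / 3455250624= -0.44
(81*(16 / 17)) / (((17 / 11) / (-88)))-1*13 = -1258285 / 289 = -4353.93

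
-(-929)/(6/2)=929/3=309.67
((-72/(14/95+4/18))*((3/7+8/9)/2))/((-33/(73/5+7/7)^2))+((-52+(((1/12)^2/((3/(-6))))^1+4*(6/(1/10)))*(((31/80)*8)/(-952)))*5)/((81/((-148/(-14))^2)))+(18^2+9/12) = 536061976505911/591031092960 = 906.99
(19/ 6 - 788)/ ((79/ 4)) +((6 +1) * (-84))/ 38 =-248620/ 4503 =-55.21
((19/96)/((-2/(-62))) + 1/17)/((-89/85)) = -50545/8544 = -5.92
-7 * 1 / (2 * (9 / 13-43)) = 91 / 1100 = 0.08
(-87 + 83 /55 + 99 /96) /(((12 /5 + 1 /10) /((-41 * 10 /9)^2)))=-249878969 /3564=-70111.94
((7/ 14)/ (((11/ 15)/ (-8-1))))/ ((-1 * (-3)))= -45/ 22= -2.05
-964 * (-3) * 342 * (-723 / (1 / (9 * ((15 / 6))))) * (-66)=1061913508920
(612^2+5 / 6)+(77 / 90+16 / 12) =16854616 / 45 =374547.02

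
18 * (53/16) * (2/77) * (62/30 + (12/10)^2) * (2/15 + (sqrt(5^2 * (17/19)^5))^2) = 7490798709047/95329811500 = 78.58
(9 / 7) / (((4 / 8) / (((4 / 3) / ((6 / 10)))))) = 40 / 7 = 5.71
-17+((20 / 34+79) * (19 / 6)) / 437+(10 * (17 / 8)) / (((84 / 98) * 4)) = -383819 / 37536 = -10.23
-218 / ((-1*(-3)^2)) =24.22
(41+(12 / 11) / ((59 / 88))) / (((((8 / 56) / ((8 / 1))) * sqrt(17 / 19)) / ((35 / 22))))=2464700 * sqrt(323) / 11033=4014.87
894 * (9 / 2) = 4023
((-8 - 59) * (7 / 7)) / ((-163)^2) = -67 / 26569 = -0.00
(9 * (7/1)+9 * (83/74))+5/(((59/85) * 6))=486559/6549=74.30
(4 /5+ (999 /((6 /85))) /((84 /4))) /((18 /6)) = 224.91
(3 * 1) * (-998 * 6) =-17964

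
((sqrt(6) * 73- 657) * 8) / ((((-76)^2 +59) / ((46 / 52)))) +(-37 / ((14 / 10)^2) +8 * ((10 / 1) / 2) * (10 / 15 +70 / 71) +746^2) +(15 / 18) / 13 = 6716 * sqrt(6) / 75855 +7532132752167 / 13533310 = 556562.71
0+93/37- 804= -29655/37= -801.49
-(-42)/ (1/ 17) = 714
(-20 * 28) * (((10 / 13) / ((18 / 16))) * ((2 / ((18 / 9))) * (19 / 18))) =-425600 / 1053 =-404.18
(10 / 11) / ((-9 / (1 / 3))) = -10 / 297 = -0.03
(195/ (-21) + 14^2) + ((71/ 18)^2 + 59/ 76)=4374899/ 21546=203.05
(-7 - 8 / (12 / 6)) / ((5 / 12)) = -132 / 5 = -26.40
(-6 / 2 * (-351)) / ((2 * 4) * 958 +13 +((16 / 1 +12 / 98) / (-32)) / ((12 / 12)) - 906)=63504 / 408313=0.16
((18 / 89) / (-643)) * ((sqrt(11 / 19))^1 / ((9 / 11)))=-22 * sqrt(209) / 1087313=-0.00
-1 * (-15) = 15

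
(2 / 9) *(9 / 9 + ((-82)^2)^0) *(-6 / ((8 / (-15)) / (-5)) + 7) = -197 / 9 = -21.89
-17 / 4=-4.25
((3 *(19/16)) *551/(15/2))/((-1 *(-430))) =10469/17200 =0.61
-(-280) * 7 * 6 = 11760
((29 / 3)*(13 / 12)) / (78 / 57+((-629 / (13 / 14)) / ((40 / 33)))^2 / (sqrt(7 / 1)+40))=5395329812890717700*sqrt(7) / 160957020886192741159161+215850852051736148000 / 160957020886192741159161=0.00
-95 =-95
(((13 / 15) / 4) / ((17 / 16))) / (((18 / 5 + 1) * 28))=13 / 8211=0.00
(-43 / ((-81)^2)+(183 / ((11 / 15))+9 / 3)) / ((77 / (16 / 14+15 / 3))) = 783717355 / 38900169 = 20.15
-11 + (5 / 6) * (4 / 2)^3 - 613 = -617.33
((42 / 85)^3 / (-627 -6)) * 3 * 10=-148176 / 25916075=-0.01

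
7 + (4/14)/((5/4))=7.23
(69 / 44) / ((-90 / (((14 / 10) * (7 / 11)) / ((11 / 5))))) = -1127 / 159720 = -0.01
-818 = -818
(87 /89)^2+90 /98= 727326 /388129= 1.87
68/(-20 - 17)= -68/37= -1.84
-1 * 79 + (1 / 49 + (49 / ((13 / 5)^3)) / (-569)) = -4838160035 / 61254557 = -78.98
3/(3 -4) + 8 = 5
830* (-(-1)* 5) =4150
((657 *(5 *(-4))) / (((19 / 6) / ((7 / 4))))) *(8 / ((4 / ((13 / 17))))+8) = -69198.58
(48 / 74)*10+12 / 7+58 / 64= 75479 / 8288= 9.11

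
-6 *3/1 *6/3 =-36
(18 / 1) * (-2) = -36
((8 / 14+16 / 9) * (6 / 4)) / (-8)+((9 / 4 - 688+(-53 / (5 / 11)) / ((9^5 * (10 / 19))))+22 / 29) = -410814014831 / 599347350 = -685.44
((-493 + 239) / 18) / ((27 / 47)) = -5969 / 243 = -24.56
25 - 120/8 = 10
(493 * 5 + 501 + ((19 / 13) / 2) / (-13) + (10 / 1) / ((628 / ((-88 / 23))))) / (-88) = -3619913419 / 107405584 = -33.70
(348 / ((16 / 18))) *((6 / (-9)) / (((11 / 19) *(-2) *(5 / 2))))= 90.16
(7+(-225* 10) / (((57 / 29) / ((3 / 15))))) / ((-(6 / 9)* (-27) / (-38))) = 4217 / 9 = 468.56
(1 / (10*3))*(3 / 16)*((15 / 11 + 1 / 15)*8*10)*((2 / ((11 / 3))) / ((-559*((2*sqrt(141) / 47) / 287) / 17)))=-575722*sqrt(141) / 1014585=-6.74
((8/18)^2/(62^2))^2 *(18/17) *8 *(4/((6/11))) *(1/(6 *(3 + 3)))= 1408/309020285331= 0.00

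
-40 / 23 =-1.74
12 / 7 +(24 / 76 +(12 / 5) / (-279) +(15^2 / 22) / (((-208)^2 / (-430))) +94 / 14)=254121570877 / 29432282880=8.63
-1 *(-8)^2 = -64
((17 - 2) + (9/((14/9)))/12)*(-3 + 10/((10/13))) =4335/28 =154.82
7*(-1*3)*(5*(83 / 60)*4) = -581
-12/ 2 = -6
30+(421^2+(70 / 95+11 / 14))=47154491 / 266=177272.52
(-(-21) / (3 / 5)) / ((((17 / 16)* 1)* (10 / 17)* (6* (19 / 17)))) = 476 / 57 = 8.35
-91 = -91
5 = 5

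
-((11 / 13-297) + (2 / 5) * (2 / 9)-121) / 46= 243983 / 26910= 9.07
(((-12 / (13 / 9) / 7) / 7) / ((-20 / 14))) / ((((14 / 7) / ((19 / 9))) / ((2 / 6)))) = 19 / 455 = 0.04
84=84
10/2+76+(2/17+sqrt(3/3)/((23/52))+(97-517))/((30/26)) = -109847/391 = -280.94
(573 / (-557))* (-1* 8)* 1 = 4584 / 557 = 8.23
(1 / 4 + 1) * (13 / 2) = 65 / 8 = 8.12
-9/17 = -0.53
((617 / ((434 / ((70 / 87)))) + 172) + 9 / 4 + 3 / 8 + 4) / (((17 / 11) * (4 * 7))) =6095089 / 1467168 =4.15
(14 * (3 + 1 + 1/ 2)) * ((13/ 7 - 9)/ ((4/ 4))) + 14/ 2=-443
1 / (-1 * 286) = -1 / 286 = -0.00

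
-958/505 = -1.90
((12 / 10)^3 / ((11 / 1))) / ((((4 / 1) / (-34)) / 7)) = -12852 / 1375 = -9.35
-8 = -8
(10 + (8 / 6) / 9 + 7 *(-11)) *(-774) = 155230 / 3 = 51743.33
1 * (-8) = -8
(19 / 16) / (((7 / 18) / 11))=1881 / 56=33.59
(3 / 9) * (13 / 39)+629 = 5662 / 9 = 629.11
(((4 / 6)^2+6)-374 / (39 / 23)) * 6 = -50104 / 39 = -1284.72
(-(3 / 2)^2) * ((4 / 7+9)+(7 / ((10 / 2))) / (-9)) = -1483 / 70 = -21.19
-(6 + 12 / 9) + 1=-19 / 3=-6.33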